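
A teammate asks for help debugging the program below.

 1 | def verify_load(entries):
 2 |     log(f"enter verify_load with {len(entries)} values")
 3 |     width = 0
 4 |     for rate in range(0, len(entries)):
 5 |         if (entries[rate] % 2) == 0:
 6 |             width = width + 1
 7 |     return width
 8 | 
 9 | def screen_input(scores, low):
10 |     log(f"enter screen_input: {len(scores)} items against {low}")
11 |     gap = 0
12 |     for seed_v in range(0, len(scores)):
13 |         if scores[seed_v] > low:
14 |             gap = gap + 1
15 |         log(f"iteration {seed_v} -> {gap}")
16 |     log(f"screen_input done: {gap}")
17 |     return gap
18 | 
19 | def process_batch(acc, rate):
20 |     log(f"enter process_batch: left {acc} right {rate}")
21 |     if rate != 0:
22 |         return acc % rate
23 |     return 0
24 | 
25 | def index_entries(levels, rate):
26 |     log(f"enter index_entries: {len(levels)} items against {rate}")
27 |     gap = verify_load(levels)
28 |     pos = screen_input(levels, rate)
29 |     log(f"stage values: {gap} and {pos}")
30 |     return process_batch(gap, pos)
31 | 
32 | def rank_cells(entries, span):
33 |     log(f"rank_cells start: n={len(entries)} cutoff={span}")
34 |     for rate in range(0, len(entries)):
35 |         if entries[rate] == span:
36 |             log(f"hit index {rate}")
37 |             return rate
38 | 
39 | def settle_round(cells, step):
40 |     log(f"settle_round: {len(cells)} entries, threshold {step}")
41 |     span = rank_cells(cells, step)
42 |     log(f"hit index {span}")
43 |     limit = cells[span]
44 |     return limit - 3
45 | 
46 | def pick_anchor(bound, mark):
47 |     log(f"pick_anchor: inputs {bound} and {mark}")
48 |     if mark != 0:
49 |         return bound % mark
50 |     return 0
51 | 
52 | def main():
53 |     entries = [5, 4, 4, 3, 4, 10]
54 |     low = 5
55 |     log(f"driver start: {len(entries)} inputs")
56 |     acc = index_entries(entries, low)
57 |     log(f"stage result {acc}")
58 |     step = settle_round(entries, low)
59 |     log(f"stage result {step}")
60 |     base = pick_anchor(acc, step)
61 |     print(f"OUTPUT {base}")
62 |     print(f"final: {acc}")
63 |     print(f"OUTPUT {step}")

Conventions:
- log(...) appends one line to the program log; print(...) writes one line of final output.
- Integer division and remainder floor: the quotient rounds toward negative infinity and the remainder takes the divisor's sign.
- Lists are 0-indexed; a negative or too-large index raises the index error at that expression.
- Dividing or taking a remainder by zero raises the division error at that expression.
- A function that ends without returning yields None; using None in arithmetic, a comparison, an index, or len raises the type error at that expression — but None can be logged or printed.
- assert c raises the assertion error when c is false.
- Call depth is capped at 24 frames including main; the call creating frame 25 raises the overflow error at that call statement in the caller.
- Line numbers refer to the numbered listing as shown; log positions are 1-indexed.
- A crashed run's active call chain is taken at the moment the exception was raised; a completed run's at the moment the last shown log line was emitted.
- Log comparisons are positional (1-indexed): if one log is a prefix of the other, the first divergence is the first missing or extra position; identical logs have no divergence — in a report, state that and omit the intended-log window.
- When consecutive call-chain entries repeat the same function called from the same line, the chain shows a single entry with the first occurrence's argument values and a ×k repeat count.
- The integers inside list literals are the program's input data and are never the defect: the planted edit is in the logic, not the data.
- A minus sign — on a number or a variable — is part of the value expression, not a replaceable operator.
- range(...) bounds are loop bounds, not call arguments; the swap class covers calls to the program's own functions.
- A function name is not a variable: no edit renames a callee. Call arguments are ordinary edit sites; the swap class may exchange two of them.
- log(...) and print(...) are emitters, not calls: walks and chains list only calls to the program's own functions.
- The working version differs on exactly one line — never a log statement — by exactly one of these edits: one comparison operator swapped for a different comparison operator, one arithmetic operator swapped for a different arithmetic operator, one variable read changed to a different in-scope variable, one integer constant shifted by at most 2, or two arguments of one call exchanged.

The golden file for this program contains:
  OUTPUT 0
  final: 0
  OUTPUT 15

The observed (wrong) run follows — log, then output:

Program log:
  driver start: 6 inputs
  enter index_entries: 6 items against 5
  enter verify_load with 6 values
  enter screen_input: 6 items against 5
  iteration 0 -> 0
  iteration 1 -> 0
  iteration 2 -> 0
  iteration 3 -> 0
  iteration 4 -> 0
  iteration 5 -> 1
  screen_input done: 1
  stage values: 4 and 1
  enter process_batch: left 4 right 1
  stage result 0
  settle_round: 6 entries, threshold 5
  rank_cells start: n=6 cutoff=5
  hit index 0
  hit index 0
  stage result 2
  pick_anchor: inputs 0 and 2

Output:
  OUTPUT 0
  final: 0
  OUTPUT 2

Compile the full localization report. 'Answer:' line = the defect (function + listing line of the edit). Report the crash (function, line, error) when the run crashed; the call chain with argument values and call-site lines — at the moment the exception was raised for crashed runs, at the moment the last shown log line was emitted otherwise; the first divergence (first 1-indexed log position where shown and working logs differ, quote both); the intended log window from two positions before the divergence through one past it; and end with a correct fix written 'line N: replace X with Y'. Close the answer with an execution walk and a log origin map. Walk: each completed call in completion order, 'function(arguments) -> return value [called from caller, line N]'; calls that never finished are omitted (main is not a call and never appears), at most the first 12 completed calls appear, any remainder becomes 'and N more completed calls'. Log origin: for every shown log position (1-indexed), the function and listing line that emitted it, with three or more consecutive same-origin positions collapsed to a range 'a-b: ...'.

Answer: the defect is in settle_round at line 44.
The tell: At log position 19 the runs split — shown 'stage result 2', but the working version logs 'stage result 15'.
Call chain: main -> pick_anchor(0, 2) (called at line 60).
First divergence: position 19 — the shown line 'stage result 2' should read 'stage result 15'.
Intended log window:
  17: hit index 0
  18: hit index 0
  19: stage result 15
  20: pick_anchor: inputs 0 and 15
Execution walk:
  verify_load([5, 4, 4, 3, 4, 10]) -> 4  [called from index_entries, line 27]
  screen_input([5, 4, 4, 3, 4, 10], 5) -> 1  [called from index_entries, line 28]
  process_batch(4, 1) -> 0  [called from index_entries, line 30]
  index_entries([5, 4, 4, 3, 4, 10], 5) -> 0  [called from main, line 56]
  rank_cells([5, 4, 4, 3, 4, 10], 5) -> 0  [called from settle_round, line 41]
  settle_round([5, 4, 4, 3, 4, 10], 5) -> 2  [called from main, line 58]
  pick_anchor(0, 2) -> 0  [called from main, line 60]
Origin of each log line:
  1 — main, line 55
  2 — index_entries, line 26
  3 — verify_load, line 2
  4 — screen_input, line 10
  5-10 — screen_input, line 15
  11 — screen_input, line 16
  12 — index_entries, line 29
  13 — process_batch, line 20
  14 — main, line 57
  15 — settle_round, line 40
  16 — rank_cells, line 33
  17 — rank_cells, line 36
  18 — settle_round, line 42
  19 — main, line 59
  20 — pick_anchor, line 47
A correct fix: line 44: replace `-` with `*`.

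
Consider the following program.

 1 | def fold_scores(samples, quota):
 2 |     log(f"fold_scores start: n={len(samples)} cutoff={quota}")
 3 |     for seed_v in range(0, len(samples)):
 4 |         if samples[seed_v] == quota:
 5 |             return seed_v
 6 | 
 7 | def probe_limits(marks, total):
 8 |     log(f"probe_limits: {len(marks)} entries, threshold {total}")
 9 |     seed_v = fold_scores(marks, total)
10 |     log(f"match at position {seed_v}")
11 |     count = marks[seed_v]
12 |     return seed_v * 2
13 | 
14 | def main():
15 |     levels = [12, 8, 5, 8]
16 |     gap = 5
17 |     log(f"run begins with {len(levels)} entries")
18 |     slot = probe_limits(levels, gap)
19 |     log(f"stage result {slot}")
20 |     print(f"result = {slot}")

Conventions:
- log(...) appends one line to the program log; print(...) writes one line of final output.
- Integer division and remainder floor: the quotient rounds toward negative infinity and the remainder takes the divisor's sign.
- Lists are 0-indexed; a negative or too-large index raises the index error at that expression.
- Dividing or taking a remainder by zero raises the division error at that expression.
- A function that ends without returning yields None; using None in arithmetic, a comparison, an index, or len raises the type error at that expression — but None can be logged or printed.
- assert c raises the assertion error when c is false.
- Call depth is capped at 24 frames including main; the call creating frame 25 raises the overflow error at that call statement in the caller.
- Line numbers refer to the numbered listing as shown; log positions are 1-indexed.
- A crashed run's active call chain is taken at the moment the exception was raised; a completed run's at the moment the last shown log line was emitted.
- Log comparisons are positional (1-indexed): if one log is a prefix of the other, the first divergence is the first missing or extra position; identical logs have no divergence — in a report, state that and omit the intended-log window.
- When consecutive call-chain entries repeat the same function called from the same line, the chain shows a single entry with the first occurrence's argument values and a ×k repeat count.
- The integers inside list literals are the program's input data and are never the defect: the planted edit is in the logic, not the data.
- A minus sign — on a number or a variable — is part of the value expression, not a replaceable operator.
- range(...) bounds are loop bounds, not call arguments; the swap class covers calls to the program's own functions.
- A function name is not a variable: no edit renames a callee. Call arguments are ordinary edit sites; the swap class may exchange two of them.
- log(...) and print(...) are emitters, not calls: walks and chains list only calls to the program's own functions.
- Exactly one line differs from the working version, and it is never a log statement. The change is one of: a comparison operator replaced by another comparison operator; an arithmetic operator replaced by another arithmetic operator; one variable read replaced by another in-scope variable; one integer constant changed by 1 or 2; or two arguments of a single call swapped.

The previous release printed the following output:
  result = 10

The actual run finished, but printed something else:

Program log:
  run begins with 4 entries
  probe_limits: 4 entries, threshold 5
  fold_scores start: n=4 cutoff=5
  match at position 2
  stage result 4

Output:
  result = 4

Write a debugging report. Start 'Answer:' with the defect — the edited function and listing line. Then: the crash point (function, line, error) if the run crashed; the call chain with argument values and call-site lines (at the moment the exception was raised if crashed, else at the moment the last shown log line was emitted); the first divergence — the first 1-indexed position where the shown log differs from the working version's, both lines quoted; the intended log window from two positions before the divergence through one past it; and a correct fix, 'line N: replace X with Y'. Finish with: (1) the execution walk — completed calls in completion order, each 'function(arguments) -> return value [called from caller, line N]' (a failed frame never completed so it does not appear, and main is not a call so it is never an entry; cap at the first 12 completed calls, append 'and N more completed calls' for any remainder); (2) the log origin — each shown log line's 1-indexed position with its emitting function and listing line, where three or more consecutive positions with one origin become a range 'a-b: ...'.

Answer: the defect is in probe_limits at line 12.
Key observation: Log line 5 is where behavior first shows: 'stage result 4' appears instead of 'stage result 10'.
Call chain: main.
First divergence: at position 5 the run shows 'stage result 4' where the working version logs 'stage result 10'.
Intended log window:
  3: fold_scores start: n=4 cutoff=5
  4: match at position 2
  5: stage result 10
Execution walk:
  fold_scores([12, 8, 5, 8], 5) -> 2  [called from probe_limits, line 9]
  probe_limits([12, 8, 5, 8], 5) -> 4  [called from main, line 18]
Log origin:
  1 — main, line 17
  2 — probe_limits, line 8
  3 — fold_scores, line 2
  4 — probe_limits, line 10
  5 — main, line 19
A correct fix: line 12: replace `seed_v` with `count`.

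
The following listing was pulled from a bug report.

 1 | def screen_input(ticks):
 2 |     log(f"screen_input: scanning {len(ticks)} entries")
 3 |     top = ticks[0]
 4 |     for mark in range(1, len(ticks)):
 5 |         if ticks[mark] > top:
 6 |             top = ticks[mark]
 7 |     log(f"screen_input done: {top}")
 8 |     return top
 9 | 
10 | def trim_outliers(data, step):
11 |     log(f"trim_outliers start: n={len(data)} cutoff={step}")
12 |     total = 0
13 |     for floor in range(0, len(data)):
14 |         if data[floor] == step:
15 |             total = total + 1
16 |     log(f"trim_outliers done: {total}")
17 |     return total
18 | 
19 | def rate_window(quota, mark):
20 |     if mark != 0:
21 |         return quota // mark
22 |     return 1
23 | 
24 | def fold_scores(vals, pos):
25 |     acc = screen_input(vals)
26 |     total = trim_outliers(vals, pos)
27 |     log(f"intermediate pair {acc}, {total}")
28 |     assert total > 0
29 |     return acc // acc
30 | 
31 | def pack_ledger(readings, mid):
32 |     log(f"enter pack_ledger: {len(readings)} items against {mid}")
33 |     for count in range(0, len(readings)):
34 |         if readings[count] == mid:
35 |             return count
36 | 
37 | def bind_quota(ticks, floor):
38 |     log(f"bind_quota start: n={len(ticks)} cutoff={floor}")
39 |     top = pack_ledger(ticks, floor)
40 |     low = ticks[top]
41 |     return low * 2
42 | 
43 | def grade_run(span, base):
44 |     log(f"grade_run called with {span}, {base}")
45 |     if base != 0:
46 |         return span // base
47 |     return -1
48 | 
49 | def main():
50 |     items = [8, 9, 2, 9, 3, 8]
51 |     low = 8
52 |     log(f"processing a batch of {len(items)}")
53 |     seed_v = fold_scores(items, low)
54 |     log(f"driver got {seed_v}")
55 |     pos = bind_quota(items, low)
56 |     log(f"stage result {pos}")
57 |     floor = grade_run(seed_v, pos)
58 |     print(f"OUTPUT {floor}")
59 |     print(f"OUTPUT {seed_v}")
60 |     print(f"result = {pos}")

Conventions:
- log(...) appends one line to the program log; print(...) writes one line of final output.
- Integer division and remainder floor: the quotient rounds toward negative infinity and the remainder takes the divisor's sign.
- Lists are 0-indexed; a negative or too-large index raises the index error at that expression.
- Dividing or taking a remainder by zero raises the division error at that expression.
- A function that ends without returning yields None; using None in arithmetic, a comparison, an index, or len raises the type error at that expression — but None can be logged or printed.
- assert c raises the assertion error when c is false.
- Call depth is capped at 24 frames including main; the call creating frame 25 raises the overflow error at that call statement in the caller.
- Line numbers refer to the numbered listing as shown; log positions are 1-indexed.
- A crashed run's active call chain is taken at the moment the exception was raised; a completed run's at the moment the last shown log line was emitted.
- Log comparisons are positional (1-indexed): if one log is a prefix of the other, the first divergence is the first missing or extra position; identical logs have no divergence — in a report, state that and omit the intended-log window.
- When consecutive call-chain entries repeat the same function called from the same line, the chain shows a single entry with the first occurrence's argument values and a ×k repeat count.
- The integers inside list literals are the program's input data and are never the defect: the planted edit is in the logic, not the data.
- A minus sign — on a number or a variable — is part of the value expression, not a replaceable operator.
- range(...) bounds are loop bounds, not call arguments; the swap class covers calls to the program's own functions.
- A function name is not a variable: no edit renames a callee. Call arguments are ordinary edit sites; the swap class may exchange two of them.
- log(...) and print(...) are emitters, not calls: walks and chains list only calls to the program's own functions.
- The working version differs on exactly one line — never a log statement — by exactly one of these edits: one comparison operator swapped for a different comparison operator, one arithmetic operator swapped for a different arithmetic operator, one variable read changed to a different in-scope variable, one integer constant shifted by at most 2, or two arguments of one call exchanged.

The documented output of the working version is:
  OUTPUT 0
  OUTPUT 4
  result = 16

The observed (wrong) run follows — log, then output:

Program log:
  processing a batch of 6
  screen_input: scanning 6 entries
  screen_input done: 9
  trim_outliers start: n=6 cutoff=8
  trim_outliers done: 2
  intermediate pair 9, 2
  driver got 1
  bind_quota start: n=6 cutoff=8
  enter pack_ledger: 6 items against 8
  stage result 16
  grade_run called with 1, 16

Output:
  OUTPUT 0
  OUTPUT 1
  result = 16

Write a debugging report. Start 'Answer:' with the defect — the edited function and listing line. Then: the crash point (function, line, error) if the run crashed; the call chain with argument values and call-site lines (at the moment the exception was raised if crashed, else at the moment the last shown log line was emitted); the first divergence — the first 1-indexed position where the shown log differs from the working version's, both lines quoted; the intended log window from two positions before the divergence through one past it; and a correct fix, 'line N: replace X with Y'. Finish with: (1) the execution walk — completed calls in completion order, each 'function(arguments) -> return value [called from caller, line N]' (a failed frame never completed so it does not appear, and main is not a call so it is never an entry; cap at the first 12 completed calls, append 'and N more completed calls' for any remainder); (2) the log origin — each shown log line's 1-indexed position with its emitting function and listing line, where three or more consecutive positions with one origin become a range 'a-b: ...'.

Answer: the defect is in fold_scores at line 29.
Key fact: Everything matches until log position 7, which reads 'driver got 1' in place of 'driver got 4'.
Call chain: main -> grade_run(1, 16) (called at line 57).
First divergence: position 7 — the shown line 'driver got 1' should read 'driver got 4'.
Intended log window:
  5: trim_outliers done: 2
  6: intermediate pair 9, 2
  7: driver got 4
  8: bind_quota start: n=6 cutoff=8
Execution walk:
  screen_input([8, 9, 2, 9, 3, 8]) -> 9  [called from fold_scores, line 25]
  trim_outliers([8, 9, 2, 9, 3, 8], 8) -> 2  [called from fold_scores, line 26]
  fold_scores([8, 9, 2, 9, 3, 8], 8) -> 1  [called from main, line 53]
  pack_ledger([8, 9, 2, 9, 3, 8], 8) -> 0  [called from bind_quota, line 39]
  bind_quota([8, 9, 2, 9, 3, 8], 8) -> 16  [called from main, line 55]
  grade_run(1, 16) -> 0  [called from main, line 57]
Log origins:
  1 — main, line 52
  2 — screen_input, line 2
  3 — screen_input, line 7
  4 — trim_outliers, line 11
  5 — trim_outliers, line 16
  6 — fold_scores, line 27
  7 — main, line 54
  8 — bind_quota, line 38
  9 — pack_ledger, line 32
  10 — main, line 56
  11 — grade_run, line 44
A correct fix: line 29: replace `acc // acc` with `acc // total`.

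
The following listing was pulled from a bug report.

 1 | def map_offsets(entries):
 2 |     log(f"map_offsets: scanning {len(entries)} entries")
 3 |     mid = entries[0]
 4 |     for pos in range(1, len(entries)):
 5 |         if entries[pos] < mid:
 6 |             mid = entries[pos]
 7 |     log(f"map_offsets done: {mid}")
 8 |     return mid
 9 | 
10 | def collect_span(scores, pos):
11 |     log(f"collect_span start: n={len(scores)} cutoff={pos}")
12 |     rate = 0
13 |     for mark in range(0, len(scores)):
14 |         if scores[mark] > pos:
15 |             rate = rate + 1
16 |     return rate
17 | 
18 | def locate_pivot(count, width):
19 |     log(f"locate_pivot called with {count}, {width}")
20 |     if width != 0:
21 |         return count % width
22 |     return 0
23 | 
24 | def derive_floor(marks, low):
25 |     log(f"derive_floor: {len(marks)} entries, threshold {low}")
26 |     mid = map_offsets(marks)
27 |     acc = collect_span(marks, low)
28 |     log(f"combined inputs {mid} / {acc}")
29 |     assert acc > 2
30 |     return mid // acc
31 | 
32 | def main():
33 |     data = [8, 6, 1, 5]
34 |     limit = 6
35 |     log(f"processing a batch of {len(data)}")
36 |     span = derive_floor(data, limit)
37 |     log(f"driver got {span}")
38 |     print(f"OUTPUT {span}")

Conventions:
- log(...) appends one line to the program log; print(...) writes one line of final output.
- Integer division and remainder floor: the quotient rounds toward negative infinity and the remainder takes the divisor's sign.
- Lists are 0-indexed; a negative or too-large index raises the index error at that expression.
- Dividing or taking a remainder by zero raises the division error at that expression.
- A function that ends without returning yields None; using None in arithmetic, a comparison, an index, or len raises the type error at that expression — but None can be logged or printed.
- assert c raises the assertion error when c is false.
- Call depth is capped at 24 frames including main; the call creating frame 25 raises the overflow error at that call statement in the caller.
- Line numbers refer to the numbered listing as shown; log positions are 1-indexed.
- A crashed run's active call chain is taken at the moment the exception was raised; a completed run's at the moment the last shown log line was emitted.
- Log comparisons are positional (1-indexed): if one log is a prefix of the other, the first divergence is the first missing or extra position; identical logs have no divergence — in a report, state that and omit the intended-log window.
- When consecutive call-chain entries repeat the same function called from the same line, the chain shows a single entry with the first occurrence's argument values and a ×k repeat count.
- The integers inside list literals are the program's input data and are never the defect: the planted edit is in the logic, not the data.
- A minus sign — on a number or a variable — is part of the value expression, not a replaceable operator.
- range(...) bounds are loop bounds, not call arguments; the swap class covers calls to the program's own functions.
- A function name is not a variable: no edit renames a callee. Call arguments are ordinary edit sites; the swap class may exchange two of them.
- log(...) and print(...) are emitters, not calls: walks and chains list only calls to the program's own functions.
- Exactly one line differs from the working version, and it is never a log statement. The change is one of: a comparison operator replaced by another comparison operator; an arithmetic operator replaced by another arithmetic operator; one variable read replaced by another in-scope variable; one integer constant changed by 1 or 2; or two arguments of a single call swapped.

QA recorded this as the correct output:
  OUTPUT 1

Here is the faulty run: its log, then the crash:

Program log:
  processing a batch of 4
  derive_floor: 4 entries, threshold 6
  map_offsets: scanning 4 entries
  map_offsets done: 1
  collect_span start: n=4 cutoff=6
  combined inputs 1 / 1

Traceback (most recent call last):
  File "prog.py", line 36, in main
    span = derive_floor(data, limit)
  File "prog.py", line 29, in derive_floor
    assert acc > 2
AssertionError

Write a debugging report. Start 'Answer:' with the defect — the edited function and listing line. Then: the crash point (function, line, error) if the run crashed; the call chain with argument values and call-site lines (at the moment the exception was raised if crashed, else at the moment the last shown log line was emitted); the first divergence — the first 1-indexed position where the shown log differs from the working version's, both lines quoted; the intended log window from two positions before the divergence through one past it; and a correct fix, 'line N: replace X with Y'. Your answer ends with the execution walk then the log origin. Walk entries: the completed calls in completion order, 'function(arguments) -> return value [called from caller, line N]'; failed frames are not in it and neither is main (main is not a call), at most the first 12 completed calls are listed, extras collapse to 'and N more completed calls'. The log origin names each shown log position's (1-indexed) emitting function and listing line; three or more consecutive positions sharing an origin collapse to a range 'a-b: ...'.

Answer: the defect is in derive_floor at line 29.
Key fact: Only 6 log lines were emitted before the run died; the intended continuation was 'driver got 1'.
Crash: derive_floor, line 29, AssertionError.
Call chain: main -> derive_floor([8, 6, 1, 5], 6) (called at line 36).
First divergence: position 7; the shown log stops at 6 lines while the working version next logs 'driver got 1'.
Intended log window:
  5: collect_span start: n=4 cutoff=6
  6: combined inputs 1 / 1
  7: driver got 1
Execution walk:
  map_offsets([8, 6, 1, 5]) -> 1  [called from derive_floor, line 26]
  collect_span([8, 6, 1, 5], 6) -> 1  [called from derive_floor, line 27]
Log origins:
  1: from main, line 35
  2: from derive_floor, line 25
  3: from map_offsets, line 2
  4: from map_offsets, line 7
  5: from collect_span, line 11
  6: from derive_floor, line 28
A correct fix: line 29: replace `2` with `0`.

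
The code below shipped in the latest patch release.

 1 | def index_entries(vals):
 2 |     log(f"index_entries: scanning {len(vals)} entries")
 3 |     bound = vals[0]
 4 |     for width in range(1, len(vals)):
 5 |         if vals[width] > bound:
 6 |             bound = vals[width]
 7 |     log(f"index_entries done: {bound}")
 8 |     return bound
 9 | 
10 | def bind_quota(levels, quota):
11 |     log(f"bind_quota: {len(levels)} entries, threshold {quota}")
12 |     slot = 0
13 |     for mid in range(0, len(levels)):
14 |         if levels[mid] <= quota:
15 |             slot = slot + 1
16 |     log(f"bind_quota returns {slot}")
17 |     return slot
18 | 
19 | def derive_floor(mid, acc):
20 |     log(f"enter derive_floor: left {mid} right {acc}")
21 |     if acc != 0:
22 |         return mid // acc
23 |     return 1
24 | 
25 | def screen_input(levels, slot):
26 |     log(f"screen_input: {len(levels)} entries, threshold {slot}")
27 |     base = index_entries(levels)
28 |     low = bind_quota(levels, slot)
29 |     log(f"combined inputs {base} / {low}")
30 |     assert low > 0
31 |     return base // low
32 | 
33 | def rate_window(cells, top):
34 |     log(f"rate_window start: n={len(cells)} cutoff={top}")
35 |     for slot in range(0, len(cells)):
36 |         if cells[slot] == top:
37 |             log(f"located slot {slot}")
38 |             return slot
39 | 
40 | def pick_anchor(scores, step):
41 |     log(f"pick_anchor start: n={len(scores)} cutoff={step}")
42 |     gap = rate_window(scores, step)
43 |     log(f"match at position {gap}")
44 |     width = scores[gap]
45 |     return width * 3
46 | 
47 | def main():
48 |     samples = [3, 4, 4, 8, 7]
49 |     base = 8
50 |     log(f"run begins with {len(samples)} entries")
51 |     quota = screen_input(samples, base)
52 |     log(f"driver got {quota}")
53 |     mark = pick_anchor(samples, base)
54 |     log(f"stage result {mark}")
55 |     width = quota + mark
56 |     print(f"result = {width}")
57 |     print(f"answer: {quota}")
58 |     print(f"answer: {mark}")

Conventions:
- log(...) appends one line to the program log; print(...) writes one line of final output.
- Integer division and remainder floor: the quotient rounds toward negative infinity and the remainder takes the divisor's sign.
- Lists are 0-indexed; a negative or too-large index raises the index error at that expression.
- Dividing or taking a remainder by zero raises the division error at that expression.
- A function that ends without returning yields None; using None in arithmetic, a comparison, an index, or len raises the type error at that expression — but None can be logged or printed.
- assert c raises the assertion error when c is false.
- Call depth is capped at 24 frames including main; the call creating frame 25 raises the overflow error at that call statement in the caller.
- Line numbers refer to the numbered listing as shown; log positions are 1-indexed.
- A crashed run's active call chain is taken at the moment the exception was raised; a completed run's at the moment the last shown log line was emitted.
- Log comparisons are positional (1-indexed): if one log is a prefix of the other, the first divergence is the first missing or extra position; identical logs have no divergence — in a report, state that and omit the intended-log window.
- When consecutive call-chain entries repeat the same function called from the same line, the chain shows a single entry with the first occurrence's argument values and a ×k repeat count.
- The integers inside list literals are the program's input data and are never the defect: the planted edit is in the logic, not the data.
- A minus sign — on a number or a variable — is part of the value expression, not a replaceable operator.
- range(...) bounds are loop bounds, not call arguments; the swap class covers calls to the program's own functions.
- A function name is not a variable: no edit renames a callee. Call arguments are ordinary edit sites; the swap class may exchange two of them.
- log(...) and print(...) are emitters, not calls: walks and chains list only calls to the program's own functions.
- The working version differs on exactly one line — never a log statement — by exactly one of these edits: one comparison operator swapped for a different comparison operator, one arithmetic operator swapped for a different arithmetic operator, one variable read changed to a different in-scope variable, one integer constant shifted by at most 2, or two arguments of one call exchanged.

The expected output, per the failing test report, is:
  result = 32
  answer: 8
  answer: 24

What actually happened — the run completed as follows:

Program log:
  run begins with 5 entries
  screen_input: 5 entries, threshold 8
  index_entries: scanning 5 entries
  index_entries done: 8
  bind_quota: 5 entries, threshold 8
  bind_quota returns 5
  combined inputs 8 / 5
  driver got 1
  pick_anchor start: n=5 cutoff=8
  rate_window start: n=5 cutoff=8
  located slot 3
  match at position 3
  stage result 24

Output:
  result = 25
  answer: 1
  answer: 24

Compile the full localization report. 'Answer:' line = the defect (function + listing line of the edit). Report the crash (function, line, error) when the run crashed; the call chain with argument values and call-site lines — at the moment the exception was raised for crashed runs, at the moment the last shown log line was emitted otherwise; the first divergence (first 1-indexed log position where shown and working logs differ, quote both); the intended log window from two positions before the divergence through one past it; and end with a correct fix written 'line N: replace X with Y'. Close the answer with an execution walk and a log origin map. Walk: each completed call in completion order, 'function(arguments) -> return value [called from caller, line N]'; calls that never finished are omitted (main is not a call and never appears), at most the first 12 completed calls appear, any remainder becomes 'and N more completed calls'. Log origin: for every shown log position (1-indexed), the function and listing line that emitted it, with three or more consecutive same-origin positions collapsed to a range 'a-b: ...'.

Answer: the defect is in bind_quota at line 14.
The tell: The earliest visible damage is log position 6 — 'bind_quota returns 5' rather than the intended 'bind_quota returns 1'.
Call chain: main.
First divergence: position 6; shown 'bind_quota returns 5' vs intended 'bind_quota returns 1'.
Intended log window:
  4: index_entries done: 8
  5: bind_quota: 5 entries, threshold 8
  6: bind_quota returns 1
  7: combined inputs 8 / 1
Execution walk:
  index_entries([3, 4, 4, 8, 7]) -> 8  [called from screen_input, line 27]
  bind_quota([3, 4, 4, 8, 7], 8) -> 5  [called from screen_input, line 28]
  screen_input([3, 4, 4, 8, 7], 8) -> 1  [called from main, line 51]
  rate_window([3, 4, 4, 8, 7], 8) -> 3  [called from pick_anchor, line 42]
  pick_anchor([3, 4, 4, 8, 7], 8) -> 24  [called from main, line 53]
Log origin:
  1: from main, line 50
  2: from screen_input, line 26
  3: from index_entries, line 2
  4: from index_entries, line 7
  5: from bind_quota, line 11
  6: from bind_quota, line 16
  7: from screen_input, line 29
  8: from main, line 52
  9: from pick_anchor, line 41
  10: from rate_window, line 34
  11: from rate_window, line 37
  12: from pick_anchor, line 43
  13: from main, line 54
A correct fix: line 14: replace `<=` with `==`.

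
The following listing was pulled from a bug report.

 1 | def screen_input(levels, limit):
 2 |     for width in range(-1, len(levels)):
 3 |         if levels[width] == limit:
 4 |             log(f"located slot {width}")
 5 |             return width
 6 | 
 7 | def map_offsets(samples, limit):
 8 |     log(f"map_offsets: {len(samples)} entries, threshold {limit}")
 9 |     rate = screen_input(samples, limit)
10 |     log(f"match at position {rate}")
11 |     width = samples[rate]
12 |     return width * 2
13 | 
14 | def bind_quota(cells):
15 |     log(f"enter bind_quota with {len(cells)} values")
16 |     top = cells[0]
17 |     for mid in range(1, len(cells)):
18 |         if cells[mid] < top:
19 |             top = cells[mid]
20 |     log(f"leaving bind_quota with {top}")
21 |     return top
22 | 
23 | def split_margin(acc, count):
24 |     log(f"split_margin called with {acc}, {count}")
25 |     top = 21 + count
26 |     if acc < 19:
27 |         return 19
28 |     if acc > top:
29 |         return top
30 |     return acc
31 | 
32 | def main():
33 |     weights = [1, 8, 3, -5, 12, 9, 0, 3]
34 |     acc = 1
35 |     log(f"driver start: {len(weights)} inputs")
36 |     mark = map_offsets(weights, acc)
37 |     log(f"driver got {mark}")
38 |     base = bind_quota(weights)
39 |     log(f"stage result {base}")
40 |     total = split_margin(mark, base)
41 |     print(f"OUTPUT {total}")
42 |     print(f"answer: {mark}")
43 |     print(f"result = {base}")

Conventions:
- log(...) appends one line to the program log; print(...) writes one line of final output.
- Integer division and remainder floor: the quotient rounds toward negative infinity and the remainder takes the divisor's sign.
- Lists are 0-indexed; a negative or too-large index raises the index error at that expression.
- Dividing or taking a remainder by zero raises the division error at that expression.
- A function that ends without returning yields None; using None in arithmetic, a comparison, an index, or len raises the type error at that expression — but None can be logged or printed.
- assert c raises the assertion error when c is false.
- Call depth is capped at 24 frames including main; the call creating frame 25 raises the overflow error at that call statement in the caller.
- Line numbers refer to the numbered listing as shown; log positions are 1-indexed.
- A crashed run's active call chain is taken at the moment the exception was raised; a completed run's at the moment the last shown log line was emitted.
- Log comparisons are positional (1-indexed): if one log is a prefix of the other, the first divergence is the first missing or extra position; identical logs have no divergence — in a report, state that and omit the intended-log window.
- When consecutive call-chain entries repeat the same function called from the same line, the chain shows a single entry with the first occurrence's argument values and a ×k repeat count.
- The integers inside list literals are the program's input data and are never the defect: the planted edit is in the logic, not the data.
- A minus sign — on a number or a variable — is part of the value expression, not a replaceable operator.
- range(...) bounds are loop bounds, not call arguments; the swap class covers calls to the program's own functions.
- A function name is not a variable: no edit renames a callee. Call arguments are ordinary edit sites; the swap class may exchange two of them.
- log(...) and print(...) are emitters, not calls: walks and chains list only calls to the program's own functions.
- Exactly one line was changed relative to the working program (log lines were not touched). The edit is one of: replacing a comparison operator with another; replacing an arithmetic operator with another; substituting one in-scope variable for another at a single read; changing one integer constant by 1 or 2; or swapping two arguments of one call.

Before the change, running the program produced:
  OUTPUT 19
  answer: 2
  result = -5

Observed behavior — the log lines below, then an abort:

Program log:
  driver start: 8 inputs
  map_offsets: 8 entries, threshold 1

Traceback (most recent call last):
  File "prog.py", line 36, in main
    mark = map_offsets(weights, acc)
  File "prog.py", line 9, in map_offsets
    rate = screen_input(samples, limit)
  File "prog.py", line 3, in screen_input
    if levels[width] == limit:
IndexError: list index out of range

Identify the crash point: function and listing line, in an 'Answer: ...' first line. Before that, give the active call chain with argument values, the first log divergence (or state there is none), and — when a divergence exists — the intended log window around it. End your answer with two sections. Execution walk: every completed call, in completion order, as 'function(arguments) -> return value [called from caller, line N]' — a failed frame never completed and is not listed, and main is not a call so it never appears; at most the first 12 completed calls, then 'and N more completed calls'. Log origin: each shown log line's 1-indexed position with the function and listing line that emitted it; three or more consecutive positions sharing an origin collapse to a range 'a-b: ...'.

Answer: the error was raised in screen_input, line 3.
The tell: After 2 matching log lines the faulty run goes silent, while the working version continues with 'located slot 0'.
Call chain: main -> map_offsets([1, 8, 3, -5, 12, 9, 0, 3], 1) (called at line 36) -> screen_input([1, 8, 3, -5, 12, 9, 0, 3], 1) (called at line 9).
First divergence: position 3 — the faulty run's log ends after 2 lines; the working version continues with 'located slot 0'.
Intended log window:
  1: driver start: 8 inputs
  2: map_offsets: 8 entries, threshold 1
  3: located slot 0
  4: match at position 0
Execution walk:
  (no call completed)
Log origins:
  1: logged in main at line 35
  2: logged in map_offsets at line 8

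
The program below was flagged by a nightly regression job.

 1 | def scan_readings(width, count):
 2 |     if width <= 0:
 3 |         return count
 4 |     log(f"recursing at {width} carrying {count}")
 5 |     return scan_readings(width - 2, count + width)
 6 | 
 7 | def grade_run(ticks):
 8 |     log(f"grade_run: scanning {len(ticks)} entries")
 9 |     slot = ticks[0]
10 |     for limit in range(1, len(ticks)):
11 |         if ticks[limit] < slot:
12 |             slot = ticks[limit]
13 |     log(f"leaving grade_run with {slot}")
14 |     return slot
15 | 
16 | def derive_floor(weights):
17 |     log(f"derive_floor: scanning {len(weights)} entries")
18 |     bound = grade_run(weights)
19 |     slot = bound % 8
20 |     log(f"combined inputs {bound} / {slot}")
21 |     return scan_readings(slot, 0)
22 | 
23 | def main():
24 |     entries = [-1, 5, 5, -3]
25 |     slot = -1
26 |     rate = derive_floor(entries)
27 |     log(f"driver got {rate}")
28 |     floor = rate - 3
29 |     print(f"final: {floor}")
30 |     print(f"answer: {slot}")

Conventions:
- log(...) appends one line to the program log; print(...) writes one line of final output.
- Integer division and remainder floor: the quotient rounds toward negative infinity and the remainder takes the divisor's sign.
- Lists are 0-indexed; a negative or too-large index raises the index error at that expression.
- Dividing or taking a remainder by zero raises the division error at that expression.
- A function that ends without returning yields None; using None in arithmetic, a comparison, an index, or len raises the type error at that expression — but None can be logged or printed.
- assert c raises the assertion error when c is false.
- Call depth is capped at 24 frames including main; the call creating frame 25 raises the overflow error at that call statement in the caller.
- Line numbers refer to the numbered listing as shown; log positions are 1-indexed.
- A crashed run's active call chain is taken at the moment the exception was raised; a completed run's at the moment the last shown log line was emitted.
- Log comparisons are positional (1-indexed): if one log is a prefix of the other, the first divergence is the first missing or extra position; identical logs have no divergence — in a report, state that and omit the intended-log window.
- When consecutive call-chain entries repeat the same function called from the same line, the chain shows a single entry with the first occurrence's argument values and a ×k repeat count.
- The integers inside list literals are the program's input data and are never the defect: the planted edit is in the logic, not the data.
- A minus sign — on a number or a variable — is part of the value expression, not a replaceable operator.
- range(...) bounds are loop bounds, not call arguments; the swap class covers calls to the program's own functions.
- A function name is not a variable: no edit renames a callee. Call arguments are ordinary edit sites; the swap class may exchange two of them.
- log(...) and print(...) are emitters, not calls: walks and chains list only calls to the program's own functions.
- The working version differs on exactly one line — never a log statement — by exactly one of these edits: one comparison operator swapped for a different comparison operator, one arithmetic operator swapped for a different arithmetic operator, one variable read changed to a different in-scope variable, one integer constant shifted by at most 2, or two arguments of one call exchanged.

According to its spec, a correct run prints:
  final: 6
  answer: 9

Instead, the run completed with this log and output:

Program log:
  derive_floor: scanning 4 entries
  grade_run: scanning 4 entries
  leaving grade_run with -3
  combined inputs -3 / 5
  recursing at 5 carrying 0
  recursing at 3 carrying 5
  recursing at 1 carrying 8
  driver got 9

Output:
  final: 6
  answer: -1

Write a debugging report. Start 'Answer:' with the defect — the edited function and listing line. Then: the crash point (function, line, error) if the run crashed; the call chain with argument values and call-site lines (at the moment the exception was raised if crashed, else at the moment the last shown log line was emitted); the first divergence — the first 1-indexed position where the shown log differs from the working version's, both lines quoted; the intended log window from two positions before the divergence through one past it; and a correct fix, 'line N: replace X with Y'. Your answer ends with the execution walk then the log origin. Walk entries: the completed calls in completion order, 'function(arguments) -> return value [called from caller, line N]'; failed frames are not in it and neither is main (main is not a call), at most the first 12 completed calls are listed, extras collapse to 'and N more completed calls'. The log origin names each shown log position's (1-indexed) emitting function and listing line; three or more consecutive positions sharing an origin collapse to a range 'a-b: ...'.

Answer: the defect is in main at line 30.
Core observation: Every logged value matches the working version; the printed result is what differs.
Call chain: main.
First divergence: there is none — every log position agrees.
Execution walk:
  grade_run([-1, 5, 5, -3]) -> -3  [called from derive_floor, line 18]
  scan_readings(-1, 9) -> 9  [called from scan_readings, line 5]
  scan_readings(1, 8) -> 9  [called from scan_readings, line 5]
  scan_readings(3, 5) -> 9  [called from scan_readings, line 5]
  scan_readings(5, 0) -> 9  [called from derive_floor, line 21]
  derive_floor([-1, 5, 5, -3]) -> 9  [called from main, line 26]
Origin of each log line:
  1: from derive_floor, line 17
  2: from grade_run, line 8
  3: from grade_run, line 13
  4: from derive_floor, line 20
  5-7: from scan_readings, line 4
  8: from main, line 27
A correct fix: line 30: replace `slot` with `rate`.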